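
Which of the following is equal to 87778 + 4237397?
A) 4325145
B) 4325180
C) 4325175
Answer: C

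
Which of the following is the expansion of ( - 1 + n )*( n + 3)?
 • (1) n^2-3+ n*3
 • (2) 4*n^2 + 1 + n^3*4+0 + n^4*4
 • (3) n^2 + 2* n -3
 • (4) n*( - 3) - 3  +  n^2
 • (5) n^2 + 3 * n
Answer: 3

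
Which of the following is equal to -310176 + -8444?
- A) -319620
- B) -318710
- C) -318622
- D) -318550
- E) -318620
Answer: E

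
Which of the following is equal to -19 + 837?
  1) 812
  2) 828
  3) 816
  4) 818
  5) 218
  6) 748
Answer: 4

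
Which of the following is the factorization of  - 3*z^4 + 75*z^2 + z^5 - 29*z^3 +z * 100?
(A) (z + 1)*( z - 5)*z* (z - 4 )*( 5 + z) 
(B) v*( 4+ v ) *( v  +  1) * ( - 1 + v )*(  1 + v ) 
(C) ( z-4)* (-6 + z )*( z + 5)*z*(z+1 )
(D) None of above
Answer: A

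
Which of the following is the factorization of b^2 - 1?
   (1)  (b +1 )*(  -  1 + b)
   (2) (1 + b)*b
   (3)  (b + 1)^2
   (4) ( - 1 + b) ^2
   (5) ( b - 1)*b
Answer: 1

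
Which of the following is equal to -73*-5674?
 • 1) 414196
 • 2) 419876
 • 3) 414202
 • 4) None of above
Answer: 3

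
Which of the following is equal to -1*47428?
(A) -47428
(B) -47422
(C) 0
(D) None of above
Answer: A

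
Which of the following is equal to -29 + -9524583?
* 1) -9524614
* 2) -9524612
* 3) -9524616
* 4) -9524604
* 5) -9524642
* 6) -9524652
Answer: 2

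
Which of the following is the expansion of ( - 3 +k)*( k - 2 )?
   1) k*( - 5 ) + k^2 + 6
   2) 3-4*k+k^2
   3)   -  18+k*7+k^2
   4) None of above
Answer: 1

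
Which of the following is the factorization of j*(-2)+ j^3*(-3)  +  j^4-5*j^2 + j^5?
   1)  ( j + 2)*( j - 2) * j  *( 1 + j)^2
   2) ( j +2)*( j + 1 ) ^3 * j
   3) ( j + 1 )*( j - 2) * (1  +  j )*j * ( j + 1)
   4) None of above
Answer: 3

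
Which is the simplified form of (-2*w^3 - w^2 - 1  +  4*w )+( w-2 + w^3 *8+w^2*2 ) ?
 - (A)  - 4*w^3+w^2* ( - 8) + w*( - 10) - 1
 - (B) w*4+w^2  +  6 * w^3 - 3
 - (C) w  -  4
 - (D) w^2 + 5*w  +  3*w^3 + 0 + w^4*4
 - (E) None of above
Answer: E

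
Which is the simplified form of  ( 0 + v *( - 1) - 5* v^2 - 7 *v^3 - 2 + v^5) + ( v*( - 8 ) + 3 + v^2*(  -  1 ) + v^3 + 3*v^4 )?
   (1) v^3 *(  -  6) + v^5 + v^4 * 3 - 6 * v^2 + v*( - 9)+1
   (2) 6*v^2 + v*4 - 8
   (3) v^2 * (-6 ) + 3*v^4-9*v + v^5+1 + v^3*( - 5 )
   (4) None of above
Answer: 1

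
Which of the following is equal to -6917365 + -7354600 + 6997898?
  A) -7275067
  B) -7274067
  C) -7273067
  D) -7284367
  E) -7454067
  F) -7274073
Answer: B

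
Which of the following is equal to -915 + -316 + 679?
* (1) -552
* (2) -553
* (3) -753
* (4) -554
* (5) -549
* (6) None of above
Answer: 1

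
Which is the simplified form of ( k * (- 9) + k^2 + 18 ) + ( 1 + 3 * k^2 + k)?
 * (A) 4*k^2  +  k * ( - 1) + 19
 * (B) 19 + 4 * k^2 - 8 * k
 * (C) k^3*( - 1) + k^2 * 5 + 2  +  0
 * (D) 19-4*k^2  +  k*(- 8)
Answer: B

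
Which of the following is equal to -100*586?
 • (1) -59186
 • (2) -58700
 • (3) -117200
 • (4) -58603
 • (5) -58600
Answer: 5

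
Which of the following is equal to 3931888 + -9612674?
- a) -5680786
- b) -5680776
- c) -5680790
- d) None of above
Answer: a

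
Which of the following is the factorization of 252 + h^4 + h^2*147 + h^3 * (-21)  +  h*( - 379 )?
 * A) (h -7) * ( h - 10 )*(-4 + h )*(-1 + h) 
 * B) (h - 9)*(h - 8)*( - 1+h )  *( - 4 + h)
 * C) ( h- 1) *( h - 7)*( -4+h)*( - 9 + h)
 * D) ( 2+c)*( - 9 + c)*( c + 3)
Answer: C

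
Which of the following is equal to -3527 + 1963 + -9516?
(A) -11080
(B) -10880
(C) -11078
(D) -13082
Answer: A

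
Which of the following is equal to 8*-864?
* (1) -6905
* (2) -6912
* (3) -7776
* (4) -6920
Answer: 2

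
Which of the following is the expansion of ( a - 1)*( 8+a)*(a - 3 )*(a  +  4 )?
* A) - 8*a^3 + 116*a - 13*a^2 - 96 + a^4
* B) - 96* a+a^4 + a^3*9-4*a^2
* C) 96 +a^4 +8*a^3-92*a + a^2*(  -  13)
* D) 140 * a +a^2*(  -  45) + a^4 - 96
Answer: C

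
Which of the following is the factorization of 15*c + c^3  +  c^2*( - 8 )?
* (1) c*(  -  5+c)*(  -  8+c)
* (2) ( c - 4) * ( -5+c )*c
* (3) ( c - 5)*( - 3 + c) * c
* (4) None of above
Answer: 3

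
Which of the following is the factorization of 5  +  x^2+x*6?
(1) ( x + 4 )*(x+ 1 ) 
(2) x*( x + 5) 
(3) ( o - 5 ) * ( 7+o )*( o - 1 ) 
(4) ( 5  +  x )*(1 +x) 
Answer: 4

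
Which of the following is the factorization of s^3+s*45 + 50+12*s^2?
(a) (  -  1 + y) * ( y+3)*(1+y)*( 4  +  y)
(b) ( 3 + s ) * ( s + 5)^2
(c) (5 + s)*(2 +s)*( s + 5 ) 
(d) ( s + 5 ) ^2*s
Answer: c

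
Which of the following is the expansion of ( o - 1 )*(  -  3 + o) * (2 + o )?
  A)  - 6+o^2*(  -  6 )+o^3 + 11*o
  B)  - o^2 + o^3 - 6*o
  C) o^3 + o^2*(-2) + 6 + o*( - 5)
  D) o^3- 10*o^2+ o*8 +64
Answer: C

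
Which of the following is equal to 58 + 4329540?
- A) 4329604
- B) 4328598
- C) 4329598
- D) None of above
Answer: C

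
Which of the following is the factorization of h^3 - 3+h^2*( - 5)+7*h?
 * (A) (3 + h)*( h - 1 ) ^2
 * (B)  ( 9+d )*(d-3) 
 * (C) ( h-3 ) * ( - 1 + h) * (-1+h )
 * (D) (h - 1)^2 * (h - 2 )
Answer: C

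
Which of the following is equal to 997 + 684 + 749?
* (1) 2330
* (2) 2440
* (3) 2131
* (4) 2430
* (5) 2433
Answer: 4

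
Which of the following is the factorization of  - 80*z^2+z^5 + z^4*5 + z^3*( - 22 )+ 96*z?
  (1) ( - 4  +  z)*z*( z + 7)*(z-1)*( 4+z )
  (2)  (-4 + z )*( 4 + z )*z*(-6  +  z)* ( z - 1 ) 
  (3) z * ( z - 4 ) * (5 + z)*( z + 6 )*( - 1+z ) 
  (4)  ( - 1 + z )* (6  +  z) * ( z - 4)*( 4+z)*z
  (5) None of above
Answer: 4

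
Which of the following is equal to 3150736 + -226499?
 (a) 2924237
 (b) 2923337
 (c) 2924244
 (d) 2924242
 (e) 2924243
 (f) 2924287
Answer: a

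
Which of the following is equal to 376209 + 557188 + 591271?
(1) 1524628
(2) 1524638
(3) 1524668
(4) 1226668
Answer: 3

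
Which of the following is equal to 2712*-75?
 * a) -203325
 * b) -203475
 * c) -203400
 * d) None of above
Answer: c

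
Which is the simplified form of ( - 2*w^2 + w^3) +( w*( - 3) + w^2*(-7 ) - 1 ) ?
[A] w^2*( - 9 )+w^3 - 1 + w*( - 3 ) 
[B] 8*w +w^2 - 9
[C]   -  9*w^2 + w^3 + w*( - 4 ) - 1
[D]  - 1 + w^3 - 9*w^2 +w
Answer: A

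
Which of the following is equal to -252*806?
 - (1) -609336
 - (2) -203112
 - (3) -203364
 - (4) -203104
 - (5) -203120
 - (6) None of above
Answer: 2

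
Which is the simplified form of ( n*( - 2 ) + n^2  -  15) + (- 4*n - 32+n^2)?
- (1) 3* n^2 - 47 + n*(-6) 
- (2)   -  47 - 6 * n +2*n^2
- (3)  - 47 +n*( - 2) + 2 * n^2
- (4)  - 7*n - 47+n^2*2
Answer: 2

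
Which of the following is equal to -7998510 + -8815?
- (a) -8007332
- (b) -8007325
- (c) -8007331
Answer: b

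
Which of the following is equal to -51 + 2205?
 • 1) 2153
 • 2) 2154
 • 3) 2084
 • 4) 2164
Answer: 2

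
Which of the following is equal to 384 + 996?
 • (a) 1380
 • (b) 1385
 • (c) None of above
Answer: a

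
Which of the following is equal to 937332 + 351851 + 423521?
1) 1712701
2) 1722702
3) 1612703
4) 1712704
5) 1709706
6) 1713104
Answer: 4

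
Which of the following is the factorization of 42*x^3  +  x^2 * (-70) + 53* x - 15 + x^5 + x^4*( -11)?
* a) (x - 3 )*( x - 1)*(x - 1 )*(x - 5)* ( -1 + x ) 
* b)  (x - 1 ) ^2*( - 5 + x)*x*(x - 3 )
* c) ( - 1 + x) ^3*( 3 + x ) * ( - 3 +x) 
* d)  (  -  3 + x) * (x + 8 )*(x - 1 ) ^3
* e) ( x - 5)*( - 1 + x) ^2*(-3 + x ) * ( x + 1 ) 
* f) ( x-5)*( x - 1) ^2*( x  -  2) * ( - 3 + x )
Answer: a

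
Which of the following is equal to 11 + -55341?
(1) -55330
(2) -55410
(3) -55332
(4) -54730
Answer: 1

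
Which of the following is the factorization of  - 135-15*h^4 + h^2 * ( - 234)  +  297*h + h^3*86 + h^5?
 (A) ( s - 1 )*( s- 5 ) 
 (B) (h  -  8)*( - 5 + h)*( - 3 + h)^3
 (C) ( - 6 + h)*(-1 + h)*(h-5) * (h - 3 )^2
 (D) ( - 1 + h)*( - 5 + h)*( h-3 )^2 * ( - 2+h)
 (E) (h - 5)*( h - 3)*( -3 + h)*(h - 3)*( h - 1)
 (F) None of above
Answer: E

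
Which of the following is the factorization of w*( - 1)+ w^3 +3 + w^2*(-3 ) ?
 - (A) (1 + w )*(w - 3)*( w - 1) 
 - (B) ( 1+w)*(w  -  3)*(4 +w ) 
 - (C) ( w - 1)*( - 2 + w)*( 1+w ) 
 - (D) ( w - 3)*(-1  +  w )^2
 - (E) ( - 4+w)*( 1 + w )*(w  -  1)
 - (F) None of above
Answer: A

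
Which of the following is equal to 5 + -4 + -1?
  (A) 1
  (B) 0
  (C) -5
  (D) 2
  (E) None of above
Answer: B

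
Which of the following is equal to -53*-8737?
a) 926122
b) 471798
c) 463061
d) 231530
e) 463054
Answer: c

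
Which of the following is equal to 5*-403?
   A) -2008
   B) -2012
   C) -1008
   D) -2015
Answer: D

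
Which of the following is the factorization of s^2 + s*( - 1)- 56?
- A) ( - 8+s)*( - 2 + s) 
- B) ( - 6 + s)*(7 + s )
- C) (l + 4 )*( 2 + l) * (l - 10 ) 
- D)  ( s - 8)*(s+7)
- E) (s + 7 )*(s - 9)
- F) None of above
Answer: D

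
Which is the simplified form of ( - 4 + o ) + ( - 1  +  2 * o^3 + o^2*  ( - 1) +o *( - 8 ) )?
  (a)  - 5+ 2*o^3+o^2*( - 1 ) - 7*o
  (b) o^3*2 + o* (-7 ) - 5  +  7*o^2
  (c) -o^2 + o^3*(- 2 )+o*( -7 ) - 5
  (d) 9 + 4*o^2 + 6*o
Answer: a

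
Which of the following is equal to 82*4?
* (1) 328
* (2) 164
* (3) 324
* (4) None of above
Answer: 1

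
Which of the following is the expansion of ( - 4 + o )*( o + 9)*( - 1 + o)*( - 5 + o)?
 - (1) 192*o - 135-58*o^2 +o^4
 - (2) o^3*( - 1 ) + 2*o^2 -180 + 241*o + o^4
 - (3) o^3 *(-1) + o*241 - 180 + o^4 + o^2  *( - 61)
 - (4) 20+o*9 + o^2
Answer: 3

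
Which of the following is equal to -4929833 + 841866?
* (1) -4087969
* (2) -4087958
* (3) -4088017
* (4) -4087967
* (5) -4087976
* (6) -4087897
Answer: 4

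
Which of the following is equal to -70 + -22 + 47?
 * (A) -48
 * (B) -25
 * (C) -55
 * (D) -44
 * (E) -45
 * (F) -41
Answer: E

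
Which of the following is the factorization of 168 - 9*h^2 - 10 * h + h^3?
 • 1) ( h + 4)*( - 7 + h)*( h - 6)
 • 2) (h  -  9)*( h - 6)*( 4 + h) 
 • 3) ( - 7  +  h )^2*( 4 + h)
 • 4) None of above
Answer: 1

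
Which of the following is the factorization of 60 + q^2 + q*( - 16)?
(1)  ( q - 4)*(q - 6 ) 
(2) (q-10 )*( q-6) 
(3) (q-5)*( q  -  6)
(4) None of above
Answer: 2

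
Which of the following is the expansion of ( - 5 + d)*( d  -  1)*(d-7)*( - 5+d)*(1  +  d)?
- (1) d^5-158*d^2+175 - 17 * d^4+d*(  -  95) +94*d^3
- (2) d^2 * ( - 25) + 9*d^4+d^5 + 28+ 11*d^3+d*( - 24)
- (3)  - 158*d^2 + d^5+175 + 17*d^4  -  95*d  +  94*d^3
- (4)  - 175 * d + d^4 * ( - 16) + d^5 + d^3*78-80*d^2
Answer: 1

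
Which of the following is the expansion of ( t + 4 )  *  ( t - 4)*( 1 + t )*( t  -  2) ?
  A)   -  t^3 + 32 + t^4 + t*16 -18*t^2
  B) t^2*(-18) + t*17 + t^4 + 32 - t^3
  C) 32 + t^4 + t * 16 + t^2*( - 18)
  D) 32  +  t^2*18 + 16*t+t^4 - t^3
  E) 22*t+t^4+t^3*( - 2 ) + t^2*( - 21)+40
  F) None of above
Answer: A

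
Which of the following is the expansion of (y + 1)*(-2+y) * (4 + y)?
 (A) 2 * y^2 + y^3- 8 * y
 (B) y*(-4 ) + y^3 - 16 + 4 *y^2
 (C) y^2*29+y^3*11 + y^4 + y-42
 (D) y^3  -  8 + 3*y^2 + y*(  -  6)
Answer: D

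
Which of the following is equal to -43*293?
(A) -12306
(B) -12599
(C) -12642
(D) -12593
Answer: B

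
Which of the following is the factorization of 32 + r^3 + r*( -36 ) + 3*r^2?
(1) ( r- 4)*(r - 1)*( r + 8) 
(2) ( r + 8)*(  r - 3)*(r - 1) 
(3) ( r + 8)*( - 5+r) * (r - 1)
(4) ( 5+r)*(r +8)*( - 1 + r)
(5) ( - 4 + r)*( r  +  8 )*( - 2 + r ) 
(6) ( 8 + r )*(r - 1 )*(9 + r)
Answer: 1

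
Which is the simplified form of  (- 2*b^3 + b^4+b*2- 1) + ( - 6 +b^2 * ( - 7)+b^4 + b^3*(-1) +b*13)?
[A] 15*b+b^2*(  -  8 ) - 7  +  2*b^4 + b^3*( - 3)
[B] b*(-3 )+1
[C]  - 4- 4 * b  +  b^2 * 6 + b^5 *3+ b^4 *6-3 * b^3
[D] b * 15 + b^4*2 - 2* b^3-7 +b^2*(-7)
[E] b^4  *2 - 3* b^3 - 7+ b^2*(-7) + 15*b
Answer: E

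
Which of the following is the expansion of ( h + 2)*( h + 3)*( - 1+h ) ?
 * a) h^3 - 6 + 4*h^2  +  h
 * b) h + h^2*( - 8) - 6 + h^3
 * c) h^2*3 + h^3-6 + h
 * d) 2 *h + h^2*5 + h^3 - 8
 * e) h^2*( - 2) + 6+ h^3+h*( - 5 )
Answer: a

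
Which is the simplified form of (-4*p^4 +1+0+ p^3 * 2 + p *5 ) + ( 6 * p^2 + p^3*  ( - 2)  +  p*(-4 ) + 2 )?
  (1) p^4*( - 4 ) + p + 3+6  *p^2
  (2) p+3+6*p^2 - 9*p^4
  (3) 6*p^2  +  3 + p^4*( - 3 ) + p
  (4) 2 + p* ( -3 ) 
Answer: 1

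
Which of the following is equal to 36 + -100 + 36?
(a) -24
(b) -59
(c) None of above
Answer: c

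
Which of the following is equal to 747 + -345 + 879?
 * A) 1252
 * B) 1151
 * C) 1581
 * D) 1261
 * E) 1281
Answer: E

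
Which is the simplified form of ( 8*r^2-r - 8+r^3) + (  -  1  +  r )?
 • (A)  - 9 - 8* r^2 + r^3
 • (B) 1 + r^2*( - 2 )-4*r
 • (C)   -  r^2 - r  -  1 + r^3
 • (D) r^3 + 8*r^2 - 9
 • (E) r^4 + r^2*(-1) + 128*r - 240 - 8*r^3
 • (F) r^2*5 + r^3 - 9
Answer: D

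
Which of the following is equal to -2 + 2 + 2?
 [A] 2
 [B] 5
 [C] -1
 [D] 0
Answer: A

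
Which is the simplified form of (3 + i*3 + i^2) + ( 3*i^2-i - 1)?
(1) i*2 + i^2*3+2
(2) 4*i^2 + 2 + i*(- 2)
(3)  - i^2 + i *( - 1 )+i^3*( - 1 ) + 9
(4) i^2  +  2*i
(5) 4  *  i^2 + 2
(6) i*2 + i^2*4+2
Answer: 6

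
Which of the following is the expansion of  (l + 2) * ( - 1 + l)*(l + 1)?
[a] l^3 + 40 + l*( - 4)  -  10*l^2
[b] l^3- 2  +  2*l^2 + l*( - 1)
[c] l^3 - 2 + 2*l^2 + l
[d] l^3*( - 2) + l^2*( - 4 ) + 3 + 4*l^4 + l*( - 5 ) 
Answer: b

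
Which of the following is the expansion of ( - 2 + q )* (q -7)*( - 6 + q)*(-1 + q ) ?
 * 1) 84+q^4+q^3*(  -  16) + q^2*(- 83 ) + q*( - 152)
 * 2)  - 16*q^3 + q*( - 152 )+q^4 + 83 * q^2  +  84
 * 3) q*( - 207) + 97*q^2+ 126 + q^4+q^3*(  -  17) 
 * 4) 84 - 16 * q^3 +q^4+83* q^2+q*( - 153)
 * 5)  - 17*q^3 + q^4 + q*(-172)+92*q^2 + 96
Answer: 2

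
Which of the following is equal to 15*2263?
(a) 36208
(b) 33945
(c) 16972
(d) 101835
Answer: b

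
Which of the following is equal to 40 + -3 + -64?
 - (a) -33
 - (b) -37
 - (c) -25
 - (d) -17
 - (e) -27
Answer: e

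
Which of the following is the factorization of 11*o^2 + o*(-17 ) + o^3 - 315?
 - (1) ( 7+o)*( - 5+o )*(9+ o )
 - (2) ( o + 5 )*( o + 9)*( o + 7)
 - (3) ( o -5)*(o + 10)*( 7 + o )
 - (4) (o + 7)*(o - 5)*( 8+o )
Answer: 1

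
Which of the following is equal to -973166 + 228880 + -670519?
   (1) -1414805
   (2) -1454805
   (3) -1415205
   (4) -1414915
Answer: 1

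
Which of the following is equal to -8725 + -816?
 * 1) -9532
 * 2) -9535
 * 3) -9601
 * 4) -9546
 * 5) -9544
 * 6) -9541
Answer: 6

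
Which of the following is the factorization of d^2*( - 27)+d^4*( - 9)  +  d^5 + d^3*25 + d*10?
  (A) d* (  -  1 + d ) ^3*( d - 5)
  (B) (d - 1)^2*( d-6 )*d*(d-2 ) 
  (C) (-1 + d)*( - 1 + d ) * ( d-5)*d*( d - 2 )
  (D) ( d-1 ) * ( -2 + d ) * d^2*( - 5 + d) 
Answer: C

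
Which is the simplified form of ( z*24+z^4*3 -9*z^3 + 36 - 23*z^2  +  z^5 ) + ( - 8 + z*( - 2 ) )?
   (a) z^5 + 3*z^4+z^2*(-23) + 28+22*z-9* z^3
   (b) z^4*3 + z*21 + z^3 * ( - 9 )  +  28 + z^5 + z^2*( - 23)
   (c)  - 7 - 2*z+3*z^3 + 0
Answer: a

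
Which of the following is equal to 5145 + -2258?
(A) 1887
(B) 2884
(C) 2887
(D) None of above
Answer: C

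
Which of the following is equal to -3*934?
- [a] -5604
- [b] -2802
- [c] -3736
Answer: b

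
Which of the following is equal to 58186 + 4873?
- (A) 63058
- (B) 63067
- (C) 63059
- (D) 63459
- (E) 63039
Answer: C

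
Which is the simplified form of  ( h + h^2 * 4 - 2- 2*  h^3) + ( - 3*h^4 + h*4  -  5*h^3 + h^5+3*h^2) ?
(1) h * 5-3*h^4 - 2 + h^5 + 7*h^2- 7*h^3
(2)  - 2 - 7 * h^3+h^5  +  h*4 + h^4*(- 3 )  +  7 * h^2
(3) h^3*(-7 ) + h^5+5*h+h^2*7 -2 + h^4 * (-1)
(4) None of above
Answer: 1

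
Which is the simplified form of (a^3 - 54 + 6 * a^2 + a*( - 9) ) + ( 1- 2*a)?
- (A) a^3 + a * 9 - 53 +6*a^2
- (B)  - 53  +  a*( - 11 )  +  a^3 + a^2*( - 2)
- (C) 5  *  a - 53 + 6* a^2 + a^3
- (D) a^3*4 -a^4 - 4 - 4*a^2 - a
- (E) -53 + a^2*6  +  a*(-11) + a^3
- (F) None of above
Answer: E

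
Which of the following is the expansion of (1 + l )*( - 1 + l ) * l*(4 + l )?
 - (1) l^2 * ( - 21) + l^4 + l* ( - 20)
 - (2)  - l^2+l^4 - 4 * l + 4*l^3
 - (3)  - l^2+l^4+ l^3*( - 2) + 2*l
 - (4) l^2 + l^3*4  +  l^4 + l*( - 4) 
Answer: 2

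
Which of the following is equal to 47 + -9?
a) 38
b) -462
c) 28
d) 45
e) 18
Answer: a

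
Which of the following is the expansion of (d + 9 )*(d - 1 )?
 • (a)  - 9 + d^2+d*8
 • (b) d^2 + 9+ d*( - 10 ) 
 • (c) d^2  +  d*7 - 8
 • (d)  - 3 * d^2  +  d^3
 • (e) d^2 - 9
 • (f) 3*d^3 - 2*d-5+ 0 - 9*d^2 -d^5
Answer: a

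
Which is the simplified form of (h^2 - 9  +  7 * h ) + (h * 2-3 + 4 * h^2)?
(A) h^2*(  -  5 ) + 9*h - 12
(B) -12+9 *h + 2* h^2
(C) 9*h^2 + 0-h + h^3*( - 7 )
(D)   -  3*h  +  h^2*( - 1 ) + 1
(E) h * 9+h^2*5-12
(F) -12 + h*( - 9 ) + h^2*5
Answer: E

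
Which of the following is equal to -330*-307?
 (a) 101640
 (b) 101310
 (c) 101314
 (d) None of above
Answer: b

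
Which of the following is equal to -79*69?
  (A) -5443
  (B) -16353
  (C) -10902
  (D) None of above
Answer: D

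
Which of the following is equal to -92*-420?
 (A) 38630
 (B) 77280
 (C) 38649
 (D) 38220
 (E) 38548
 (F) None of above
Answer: F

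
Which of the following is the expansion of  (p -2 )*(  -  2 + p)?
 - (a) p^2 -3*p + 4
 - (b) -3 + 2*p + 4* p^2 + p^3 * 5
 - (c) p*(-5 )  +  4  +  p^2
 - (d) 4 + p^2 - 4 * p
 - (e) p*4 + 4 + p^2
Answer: d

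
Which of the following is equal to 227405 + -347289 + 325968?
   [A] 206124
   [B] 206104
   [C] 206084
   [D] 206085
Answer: C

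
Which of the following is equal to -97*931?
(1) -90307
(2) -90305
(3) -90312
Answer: 1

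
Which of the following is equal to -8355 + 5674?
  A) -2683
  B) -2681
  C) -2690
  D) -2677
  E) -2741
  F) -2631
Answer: B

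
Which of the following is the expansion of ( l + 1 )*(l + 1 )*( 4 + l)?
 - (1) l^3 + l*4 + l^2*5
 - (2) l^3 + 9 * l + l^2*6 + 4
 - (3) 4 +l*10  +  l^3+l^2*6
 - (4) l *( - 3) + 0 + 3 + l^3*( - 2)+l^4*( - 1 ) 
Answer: 2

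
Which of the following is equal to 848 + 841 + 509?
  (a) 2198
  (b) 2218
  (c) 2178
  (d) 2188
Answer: a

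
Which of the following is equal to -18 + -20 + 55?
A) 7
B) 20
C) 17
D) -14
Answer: C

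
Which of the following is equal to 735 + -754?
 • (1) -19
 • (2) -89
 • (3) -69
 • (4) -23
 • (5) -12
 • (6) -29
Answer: 1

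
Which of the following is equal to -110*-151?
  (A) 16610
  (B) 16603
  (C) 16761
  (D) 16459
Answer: A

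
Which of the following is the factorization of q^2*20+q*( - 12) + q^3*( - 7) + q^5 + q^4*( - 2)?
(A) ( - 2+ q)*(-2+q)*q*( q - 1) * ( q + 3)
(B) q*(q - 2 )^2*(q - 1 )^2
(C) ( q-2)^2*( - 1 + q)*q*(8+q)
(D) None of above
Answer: A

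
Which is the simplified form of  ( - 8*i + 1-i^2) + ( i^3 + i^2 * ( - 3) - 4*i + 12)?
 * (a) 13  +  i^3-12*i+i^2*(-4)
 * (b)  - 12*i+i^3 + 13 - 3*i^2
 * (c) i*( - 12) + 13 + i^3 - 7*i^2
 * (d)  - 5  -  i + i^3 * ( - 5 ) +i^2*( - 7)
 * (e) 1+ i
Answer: a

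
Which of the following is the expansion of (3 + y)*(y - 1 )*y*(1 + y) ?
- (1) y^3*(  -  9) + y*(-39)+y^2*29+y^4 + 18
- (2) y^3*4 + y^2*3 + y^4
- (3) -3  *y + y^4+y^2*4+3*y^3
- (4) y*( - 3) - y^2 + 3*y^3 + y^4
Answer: 4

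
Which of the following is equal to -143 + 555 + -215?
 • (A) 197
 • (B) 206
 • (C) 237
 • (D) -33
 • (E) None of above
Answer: A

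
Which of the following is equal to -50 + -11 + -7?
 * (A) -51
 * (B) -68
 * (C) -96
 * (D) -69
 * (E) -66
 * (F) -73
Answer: B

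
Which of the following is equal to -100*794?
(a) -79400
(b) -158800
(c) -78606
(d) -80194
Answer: a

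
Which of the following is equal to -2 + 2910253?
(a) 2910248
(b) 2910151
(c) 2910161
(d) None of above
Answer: d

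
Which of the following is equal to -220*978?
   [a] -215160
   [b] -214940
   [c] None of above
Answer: a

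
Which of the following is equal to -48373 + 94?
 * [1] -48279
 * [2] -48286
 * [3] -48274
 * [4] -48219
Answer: 1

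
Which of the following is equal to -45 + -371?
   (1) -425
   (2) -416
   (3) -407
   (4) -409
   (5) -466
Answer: 2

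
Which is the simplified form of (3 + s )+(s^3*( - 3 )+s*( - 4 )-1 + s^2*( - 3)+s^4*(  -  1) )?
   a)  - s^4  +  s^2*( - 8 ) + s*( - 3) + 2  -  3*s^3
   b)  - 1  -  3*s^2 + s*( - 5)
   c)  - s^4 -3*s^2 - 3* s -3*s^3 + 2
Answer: c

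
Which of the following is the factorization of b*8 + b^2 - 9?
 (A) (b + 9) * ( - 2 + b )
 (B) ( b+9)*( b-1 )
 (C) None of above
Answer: B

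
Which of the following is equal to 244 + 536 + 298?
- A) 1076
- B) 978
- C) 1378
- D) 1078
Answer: D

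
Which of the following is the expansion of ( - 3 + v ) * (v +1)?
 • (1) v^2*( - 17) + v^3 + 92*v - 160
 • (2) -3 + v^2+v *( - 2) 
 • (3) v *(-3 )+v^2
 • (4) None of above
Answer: 2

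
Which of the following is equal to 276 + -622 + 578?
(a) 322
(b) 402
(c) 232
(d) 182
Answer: c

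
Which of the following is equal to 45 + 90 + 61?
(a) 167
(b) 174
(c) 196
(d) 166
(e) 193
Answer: c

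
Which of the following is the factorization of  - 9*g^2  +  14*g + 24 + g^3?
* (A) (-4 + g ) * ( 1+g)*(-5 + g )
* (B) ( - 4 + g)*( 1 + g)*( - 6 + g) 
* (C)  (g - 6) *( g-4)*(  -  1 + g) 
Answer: B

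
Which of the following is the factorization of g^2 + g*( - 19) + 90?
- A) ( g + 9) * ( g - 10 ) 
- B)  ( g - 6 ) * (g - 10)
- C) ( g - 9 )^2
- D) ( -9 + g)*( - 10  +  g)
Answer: D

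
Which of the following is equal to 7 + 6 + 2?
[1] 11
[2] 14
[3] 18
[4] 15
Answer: 4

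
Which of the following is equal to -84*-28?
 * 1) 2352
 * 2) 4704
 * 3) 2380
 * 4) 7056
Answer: 1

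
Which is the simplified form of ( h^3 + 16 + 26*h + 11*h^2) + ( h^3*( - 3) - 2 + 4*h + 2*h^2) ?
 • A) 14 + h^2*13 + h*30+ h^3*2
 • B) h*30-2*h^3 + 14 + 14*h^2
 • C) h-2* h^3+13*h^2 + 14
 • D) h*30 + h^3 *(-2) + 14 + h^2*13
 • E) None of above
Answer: D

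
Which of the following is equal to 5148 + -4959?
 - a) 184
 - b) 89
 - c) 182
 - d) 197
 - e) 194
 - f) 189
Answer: f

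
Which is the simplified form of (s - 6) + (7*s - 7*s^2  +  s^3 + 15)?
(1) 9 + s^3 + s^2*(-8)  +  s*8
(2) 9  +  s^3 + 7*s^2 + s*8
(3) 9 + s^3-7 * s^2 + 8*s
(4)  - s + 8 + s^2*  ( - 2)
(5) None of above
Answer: 3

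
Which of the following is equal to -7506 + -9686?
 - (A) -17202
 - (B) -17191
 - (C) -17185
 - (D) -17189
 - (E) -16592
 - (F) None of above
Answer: F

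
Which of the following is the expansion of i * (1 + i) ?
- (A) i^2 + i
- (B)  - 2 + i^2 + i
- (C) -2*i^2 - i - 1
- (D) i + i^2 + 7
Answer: A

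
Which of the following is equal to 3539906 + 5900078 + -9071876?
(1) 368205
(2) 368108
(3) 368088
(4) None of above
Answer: 2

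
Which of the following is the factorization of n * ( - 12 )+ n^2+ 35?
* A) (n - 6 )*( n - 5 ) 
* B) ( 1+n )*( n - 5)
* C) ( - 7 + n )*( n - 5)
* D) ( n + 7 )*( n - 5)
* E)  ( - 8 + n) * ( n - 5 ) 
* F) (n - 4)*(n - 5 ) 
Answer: C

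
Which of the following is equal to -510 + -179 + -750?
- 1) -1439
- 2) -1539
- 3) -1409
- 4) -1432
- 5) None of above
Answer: 1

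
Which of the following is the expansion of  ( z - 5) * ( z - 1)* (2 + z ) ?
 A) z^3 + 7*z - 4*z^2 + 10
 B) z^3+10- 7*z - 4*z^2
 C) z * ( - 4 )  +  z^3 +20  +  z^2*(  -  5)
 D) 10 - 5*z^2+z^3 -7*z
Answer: B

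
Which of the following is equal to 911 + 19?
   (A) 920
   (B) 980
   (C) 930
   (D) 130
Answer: C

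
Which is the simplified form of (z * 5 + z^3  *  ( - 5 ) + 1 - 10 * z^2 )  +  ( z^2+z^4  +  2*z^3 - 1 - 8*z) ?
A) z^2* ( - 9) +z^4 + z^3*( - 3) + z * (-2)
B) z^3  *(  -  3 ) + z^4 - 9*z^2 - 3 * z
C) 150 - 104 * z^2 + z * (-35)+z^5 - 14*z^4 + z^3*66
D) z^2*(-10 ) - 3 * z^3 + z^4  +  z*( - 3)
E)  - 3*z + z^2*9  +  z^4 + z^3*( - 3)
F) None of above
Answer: B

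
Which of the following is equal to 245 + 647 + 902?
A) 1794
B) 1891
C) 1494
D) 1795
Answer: A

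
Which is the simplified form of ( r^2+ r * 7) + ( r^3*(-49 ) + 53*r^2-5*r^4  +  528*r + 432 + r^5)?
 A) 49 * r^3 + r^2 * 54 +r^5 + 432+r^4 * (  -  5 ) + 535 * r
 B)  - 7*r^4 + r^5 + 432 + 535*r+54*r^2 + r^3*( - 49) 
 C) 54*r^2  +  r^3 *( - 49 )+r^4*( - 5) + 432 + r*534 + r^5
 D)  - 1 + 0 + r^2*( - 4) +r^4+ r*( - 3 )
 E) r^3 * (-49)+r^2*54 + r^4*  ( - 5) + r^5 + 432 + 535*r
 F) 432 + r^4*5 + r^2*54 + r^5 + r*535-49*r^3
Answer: E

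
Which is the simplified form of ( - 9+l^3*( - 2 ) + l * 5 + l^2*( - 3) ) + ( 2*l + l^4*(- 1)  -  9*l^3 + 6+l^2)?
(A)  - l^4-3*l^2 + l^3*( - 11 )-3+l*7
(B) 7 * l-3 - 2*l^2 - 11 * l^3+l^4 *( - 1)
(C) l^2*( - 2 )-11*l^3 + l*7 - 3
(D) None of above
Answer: B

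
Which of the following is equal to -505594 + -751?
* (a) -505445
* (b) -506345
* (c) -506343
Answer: b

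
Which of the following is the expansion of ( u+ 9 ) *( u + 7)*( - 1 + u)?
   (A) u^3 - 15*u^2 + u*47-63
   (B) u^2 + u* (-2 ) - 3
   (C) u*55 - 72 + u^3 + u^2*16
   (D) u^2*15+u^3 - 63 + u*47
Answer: D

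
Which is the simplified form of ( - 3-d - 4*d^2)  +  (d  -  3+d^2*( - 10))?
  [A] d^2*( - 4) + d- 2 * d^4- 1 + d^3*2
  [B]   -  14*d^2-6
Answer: B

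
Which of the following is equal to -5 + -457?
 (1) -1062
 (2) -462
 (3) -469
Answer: 2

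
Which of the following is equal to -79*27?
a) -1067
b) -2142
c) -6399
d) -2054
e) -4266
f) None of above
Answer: f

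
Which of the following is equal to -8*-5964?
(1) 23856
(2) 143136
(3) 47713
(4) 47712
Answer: 4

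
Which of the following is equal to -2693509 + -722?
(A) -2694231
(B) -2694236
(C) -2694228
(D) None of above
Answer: A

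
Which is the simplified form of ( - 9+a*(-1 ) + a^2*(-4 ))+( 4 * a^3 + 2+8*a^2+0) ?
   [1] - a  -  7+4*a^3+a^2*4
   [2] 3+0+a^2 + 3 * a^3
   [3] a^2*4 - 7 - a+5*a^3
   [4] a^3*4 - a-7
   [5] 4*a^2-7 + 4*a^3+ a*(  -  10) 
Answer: 1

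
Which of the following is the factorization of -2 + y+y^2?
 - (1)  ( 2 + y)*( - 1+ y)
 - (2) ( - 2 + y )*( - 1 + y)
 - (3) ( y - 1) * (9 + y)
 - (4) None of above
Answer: 1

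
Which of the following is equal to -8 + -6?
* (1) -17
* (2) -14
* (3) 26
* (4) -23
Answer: 2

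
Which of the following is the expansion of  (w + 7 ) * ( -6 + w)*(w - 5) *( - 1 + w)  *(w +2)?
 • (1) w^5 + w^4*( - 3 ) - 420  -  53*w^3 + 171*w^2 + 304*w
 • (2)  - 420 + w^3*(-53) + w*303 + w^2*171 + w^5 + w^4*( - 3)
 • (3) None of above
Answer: 1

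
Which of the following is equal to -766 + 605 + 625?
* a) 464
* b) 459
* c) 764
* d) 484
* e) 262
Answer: a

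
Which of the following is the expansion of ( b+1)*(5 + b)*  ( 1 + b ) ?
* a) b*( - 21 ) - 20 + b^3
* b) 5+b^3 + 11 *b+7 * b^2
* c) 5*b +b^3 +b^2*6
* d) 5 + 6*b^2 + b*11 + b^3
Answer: b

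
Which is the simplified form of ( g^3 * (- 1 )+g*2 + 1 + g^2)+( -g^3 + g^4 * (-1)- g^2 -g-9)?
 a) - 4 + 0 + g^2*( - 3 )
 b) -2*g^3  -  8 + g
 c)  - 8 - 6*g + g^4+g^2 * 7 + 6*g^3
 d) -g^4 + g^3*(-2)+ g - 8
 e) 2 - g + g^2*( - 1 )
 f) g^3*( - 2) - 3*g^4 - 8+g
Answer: d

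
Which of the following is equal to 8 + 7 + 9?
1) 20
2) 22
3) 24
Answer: 3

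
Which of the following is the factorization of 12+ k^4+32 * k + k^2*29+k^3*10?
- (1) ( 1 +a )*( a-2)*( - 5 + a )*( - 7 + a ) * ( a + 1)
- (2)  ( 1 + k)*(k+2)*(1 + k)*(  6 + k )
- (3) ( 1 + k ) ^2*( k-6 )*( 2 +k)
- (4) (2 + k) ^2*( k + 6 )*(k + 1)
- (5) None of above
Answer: 2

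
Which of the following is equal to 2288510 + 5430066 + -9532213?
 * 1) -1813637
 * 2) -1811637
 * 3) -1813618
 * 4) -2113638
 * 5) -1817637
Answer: 1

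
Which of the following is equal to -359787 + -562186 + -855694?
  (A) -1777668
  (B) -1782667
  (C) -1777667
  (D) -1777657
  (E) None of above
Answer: C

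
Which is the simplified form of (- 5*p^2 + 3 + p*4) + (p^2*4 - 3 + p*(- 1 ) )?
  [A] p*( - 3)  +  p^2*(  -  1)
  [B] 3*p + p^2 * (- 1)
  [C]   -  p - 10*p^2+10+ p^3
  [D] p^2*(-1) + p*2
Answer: B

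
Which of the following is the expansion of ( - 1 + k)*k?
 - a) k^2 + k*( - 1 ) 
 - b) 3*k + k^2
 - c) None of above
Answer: a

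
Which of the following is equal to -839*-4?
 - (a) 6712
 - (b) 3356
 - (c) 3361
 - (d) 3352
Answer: b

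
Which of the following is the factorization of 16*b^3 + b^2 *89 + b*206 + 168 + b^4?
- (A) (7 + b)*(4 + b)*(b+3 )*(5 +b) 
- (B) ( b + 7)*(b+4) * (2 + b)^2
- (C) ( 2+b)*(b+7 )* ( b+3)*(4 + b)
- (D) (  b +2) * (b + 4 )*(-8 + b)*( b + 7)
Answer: C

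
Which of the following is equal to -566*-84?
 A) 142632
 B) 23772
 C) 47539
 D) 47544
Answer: D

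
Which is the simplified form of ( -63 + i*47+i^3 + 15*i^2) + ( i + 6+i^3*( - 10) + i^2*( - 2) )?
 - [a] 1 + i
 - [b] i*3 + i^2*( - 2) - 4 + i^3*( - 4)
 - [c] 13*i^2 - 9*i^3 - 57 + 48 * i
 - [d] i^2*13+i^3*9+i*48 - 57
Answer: c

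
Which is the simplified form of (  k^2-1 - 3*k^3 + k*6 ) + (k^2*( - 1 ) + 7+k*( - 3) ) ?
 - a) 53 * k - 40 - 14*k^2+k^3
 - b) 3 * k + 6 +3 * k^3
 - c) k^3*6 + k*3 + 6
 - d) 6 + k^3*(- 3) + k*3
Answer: d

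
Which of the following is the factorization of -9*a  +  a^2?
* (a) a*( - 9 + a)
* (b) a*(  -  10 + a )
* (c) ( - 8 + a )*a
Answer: a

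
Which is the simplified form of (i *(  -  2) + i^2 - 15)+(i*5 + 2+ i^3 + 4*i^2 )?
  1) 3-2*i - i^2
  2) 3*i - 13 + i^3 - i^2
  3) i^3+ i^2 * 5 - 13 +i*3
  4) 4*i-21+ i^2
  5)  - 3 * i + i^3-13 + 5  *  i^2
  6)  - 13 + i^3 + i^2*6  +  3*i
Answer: 3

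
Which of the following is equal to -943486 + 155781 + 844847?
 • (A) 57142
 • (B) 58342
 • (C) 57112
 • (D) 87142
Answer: A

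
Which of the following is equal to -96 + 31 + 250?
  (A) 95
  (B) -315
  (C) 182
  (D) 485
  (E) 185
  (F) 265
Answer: E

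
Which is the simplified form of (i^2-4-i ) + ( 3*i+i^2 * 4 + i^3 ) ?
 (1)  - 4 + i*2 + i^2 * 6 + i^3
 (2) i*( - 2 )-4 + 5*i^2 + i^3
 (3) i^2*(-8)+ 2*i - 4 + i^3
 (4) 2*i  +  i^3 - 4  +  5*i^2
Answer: 4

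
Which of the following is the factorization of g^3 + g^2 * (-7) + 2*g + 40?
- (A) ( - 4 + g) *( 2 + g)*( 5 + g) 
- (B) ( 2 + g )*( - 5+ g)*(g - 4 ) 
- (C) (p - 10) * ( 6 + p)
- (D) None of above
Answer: B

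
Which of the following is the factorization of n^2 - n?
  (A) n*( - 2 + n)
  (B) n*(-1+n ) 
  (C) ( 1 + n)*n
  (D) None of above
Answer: B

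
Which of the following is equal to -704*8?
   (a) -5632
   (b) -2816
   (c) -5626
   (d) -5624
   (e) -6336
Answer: a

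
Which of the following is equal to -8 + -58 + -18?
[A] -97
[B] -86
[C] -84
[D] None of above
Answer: C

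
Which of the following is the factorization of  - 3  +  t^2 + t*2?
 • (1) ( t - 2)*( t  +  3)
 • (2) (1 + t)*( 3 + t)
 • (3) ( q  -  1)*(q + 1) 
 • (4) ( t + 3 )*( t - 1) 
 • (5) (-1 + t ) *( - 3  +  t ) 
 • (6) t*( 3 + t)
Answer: 4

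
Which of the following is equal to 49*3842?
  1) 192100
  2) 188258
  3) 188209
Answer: 2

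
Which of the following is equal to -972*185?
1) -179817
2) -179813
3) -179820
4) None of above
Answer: 3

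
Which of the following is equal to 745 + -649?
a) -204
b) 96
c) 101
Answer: b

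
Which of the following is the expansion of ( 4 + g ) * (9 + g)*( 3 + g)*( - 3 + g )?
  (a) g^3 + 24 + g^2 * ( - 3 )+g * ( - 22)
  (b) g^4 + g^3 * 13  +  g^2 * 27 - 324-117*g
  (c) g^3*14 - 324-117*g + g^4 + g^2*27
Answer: b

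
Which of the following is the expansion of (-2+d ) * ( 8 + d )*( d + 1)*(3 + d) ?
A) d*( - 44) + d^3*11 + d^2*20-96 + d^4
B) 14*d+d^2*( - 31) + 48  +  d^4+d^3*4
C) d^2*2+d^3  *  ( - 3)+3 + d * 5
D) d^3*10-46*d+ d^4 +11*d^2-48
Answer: D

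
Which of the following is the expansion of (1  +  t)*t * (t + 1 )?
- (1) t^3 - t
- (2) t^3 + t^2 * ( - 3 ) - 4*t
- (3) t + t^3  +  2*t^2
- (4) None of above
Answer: 3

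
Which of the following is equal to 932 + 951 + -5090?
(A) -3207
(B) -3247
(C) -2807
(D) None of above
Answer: A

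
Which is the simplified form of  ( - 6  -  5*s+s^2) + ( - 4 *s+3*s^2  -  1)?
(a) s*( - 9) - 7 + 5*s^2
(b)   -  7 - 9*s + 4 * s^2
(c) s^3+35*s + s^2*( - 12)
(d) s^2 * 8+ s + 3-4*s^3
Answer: b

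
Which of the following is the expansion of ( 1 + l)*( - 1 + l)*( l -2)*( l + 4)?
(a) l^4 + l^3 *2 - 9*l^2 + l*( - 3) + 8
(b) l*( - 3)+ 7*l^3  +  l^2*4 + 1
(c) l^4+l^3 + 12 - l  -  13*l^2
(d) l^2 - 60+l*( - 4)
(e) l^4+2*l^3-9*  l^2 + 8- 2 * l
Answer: e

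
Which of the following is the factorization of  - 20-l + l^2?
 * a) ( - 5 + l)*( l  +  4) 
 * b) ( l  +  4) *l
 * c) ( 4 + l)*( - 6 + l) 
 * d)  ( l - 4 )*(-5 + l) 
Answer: a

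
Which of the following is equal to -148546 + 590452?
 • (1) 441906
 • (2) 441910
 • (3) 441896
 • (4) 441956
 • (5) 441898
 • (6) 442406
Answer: 1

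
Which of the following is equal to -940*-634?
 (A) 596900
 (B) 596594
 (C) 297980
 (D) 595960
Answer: D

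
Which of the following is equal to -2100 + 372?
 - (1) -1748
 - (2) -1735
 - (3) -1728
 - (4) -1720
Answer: 3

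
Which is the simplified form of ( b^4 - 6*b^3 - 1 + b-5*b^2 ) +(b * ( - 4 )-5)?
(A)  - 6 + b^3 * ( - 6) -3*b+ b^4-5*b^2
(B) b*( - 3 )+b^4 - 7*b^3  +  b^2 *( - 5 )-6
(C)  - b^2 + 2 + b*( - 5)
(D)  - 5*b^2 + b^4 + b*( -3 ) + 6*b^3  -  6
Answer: A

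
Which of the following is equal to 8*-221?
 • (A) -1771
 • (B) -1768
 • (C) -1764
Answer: B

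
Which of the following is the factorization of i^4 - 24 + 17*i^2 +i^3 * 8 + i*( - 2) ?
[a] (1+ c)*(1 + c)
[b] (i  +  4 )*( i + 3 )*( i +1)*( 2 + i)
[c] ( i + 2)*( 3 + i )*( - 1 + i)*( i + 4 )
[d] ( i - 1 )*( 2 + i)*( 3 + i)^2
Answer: c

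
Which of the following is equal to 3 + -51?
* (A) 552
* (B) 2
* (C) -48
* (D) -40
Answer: C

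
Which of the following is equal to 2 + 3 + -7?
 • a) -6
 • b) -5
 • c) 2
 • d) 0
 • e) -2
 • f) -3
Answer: e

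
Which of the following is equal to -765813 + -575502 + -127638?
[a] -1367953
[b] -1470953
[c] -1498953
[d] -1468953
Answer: d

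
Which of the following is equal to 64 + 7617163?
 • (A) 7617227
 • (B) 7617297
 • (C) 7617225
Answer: A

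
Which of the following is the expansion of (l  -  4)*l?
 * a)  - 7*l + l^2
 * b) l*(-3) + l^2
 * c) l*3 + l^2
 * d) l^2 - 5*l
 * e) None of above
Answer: e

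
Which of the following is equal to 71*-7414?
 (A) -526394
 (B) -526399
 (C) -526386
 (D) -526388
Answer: A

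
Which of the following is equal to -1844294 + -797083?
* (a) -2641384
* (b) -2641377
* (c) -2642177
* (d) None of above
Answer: b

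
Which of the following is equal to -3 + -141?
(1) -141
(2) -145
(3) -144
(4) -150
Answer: 3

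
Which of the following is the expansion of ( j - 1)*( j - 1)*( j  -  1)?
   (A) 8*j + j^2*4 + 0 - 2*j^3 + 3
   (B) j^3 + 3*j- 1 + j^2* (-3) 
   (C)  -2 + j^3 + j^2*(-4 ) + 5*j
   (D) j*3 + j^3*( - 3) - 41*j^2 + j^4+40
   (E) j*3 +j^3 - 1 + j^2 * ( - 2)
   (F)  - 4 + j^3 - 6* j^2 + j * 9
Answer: B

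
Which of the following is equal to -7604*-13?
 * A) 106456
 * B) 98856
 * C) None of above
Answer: C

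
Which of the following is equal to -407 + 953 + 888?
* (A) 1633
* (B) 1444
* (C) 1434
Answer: C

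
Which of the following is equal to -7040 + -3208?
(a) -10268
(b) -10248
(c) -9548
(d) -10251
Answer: b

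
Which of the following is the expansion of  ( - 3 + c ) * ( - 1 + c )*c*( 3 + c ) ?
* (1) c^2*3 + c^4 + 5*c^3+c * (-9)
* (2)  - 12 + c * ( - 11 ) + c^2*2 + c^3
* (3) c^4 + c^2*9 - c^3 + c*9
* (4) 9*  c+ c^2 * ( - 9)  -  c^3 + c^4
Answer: 4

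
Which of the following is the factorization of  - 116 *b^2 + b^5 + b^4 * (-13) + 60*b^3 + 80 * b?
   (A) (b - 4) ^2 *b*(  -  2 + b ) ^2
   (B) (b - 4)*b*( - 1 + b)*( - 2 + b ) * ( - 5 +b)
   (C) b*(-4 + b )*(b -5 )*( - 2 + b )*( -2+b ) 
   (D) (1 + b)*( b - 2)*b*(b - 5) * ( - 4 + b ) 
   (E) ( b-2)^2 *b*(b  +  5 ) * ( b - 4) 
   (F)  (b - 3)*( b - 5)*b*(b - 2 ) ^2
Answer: C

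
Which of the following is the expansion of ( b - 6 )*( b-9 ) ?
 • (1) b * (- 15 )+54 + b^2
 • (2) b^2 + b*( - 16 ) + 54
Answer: 1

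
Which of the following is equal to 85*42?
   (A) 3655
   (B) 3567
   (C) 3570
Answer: C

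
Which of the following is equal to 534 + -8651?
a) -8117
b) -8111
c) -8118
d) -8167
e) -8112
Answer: a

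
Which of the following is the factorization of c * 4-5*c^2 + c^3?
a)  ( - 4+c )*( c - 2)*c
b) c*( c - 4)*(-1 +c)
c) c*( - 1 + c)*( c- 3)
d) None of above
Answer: b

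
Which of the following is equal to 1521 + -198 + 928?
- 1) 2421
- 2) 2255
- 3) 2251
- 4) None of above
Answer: 3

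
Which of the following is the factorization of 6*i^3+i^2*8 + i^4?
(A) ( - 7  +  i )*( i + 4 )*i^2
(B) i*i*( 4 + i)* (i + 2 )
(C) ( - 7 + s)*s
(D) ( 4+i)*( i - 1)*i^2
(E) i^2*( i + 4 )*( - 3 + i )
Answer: B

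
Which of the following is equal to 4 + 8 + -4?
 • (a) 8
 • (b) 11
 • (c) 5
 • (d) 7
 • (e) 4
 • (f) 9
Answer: a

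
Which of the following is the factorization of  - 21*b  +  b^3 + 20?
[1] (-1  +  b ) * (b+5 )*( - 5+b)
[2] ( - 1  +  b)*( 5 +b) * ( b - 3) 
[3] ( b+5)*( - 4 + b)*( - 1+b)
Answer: 3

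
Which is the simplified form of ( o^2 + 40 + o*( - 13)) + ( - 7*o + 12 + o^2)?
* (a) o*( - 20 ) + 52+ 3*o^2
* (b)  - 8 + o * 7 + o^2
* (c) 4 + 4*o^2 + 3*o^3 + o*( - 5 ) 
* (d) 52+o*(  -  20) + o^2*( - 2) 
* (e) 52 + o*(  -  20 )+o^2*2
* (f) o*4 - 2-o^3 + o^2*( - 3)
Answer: e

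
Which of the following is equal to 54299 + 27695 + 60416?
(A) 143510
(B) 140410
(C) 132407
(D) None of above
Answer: D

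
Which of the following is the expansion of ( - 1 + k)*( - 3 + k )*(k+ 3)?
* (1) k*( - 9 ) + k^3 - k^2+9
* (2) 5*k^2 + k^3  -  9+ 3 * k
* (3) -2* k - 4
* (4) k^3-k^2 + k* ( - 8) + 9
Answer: 1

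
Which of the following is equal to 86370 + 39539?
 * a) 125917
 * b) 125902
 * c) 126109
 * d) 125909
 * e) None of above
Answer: d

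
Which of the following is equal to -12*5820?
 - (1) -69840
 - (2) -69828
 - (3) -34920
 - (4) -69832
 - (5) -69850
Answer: 1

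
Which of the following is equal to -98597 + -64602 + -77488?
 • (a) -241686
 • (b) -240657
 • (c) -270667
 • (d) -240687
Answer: d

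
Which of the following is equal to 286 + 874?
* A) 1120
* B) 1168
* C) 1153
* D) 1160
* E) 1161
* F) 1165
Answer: D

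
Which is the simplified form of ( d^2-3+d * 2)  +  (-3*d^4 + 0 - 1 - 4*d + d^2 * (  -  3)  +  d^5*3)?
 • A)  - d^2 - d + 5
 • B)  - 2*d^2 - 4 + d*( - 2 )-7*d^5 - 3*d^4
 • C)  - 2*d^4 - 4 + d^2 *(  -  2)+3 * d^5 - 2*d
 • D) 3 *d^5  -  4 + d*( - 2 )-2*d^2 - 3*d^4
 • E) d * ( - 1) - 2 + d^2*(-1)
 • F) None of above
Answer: D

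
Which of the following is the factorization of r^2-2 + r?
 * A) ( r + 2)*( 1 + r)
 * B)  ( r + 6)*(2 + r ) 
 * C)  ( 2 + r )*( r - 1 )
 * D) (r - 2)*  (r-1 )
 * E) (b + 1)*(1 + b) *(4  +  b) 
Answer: C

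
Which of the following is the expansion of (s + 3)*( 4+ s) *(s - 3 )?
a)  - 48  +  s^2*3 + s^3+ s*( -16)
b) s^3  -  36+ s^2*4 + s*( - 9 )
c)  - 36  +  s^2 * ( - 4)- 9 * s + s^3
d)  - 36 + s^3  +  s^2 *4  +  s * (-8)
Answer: b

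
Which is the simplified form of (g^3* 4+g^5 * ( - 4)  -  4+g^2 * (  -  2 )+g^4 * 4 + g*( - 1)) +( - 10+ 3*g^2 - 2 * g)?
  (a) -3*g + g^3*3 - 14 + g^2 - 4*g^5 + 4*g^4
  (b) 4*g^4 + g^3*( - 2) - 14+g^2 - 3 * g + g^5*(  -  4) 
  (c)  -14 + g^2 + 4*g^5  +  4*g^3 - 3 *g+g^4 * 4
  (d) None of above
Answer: d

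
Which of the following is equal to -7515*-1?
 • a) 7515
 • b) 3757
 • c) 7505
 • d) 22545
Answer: a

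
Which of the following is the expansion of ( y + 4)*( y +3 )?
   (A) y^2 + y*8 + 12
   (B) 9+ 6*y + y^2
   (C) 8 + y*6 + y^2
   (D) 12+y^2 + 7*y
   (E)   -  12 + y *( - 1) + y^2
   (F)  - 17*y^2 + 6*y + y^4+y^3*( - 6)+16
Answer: D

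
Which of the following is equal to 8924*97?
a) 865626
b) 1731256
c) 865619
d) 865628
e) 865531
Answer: d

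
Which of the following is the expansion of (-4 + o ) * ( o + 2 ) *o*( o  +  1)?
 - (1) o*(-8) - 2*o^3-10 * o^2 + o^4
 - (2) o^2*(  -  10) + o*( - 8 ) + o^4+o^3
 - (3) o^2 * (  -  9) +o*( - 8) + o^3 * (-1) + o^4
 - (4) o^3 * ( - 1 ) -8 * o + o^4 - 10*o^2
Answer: 4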